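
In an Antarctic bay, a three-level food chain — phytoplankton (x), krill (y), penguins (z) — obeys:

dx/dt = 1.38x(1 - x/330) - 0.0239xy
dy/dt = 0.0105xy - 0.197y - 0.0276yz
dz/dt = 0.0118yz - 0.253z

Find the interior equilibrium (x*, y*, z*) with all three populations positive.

x* ≈ 207, y* ≈ 21.4, z* ≈ 71.8

From dz/dt = 0: 0.0118y* = 0.253, so y* = 21.4.
From dx/dt = 0: 1.38(1 - x*/330) = 0.0239·21.4, giving x* = 330·(1 - 0.371) = 207.
From dy/dt = 0: 0.0105·207 - 0.197 = 0.0276z*, so z* = 1.98/0.0276 = 71.8.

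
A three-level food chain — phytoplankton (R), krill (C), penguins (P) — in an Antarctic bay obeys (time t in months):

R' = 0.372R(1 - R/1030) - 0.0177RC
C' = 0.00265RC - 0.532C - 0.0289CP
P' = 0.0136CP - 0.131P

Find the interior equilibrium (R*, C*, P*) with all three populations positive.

From dP/dt = 0: 0.0136C* = 0.131, so C* = 9.63.
From dR/dt = 0: 0.372(1 - R*/1030) = 0.0177·9.63, giving R* = 1030·(1 - 0.458) = 558.
From dC/dt = 0: 0.00265·558 - 0.532 = 0.0289P*, so P* = 0.947/0.0289 = 32.8.

R* ≈ 558, C* ≈ 9.63, P* ≈ 32.8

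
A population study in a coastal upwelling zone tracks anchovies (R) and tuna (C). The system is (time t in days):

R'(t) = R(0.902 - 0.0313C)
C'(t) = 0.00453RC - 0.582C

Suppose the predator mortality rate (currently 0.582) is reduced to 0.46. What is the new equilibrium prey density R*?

At the interior fixed point, setting dC/dt = 0 with C > 0 fixes R* = (predator death rate)/(RC coefficient) — independent of the other coefficients.
With the change, R* = 0.46/0.00453 = 102; it falls from 128.

R* ≈ 102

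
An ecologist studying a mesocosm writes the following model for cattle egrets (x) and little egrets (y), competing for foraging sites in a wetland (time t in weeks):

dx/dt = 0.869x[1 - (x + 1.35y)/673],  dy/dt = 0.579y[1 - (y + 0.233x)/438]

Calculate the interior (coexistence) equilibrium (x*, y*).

Setting both brackets to zero gives the nullclines x + 1.35y = 673 and 0.233x + y = 438.
Substituting y = 438 - 0.233x into the first: x(1 - 1.35·0.233) = 673 - 1.35·438.
So x* = 81.7/0.685 = 119, and then y* = 438 - 0.233·119 = 410.

x* ≈ 119, y* ≈ 410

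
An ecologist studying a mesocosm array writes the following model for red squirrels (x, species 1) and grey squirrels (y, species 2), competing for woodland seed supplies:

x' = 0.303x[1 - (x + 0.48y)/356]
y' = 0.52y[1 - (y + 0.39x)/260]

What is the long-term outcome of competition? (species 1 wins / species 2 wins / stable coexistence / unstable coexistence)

Compare the nullcline intercepts: K1/α12 = 356/0.48 = 742 > K2 = 260; K2/α21 = 260/0.39 = 667 > K1 = 356.
Since both inequalities hold, each species can invade when rare, so the interior equilibrium is stable.

stable coexistence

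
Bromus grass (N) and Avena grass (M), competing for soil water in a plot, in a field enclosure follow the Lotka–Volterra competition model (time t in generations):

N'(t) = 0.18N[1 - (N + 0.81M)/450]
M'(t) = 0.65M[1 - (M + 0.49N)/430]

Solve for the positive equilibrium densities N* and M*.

Setting both brackets to zero gives the nullclines N + 0.81M = 450 and 0.49N + M = 430.
Substituting M = 430 - 0.49N into the first: N(1 - 0.81·0.49) = 450 - 0.81·430.
So N* = 102/0.603 = 169, and then M* = 430 - 0.49·169 = 347.

N* ≈ 169, M* ≈ 347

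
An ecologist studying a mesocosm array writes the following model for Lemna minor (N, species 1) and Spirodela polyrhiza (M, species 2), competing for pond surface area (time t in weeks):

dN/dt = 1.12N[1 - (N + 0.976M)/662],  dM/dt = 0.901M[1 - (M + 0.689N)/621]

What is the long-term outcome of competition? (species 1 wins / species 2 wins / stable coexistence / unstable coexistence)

Compare the nullcline intercepts: K1/α12 = 662/0.976 = 678 > K2 = 621; K2/α21 = 621/0.689 = 901 > K1 = 662.
Since both inequalities hold, each species can invade when rare, so the interior equilibrium is stable.

stable coexistence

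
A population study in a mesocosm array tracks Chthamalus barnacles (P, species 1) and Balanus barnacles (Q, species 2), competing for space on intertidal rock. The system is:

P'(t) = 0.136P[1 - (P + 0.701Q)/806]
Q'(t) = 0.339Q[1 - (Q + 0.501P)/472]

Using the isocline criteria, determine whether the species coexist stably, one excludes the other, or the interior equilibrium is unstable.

stable coexistence

Compare the nullcline intercepts: K1/α12 = 806/0.701 = 1150 > K2 = 472; K2/α21 = 472/0.501 = 942 > K1 = 806.
Since both inequalities hold, each species can invade when rare, so the interior equilibrium is stable.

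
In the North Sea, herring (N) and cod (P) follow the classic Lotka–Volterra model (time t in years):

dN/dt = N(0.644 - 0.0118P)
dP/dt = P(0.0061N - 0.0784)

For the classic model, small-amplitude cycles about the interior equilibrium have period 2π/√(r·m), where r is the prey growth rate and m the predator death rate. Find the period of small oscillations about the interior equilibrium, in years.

Here r = 0.644 and m = 0.0784, so r·m = 0.0505.
ω = √0.0505 = 0.225 per year, hence T = 2π/ω ≈ 28 years.

T ≈ 28 years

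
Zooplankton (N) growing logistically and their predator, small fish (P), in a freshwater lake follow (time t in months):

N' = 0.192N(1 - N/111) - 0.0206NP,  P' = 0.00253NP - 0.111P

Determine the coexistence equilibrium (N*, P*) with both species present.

From dP/dt = 0 with P > 0: 0.00253N* = 0.111, so N* = 43.9.
Substitute into dN/dt = 0: 0.192(1 - 43.9/111) = 0.0206P*.
The bracket is 0.605, giving P* = 0.116/0.0206 = 5.64.

N* ≈ 43.9, P* ≈ 5.64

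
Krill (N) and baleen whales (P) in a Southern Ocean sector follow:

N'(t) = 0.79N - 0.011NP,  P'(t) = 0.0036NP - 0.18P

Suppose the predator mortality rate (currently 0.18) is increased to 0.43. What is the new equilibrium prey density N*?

At the interior fixed point, setting dP/dt = 0 with P > 0 fixes N* = (predator death rate)/(NP coefficient) — independent of the other coefficients.
With the change, N* = 0.43/0.0036 = 119; it rises from 50.

N* ≈ 119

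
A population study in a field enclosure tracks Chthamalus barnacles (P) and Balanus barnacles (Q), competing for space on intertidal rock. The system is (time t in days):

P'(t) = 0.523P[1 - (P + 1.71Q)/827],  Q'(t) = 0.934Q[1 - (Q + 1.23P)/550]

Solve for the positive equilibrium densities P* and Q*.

P* ≈ 103, Q* ≈ 423

Setting both brackets to zero gives the nullclines P + 1.71Q = 827 and 1.23P + Q = 550.
Substituting Q = 550 - 1.23P into the first: P(1 - 1.71·1.23) = 827 - 1.71·550.
So P* = -114/-1.1 = 103, and then Q* = 550 - 1.23·103 = 423.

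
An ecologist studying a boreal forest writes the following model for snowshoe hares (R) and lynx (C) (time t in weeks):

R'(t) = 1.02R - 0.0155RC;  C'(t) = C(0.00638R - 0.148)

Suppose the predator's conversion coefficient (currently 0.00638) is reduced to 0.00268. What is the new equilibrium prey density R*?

At the interior fixed point, setting dC/dt = 0 with C > 0 fixes R* = (predator death rate)/(RC coefficient) — independent of the other coefficients.
With the change, R* = 0.148/0.00268 = 55.2; it rises from 23.2.

R* ≈ 55.2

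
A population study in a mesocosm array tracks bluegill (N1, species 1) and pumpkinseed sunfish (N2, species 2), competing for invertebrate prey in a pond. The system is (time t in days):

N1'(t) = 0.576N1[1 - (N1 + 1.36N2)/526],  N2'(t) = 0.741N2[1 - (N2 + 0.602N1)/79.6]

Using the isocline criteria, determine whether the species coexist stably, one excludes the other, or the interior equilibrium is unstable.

species 1 excludes species 2

Compare the nullcline intercepts: K1/α12 = 526/1.36 = 387 > K2 = 79.6; K2/α21 = 79.6/0.602 = 132 < K1 = 526.
Since the inequalities point opposite ways, species 1 can invade but species 2 cannot.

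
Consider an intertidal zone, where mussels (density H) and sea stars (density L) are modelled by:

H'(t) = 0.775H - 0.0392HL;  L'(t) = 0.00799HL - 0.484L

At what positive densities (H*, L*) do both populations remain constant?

Set dL/dt = 0 with L > 0: 0.00799H - 0.484 = 0, so H* = 0.484/0.00799 = 60.6.
Set dH/dt = 0 with H > 0: 0.775 - 0.0392L = 0, so L* = 0.775/0.0392 = 19.8.

H* ≈ 60.6, L* ≈ 19.8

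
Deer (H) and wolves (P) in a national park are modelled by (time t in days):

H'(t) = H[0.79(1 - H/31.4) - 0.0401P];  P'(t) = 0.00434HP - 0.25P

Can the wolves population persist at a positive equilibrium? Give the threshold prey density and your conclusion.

Threshold H = 57.6; K < 57.6, so no, the predator goes extinct.

The predator equation gives dP/dt > 0 only when H > 0.25/0.00434 = 57.6.
Without the predator, H → K = 31.4. Since 31.4 < 57.6, the predator cannot invade.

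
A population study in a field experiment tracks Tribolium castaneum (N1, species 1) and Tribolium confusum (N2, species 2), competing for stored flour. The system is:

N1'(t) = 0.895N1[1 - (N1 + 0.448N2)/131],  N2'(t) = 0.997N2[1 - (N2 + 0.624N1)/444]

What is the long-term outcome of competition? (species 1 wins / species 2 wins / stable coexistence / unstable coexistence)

species 2 excludes species 1

Compare the nullcline intercepts: K1/α12 = 131/0.448 = 292 < K2 = 444; K2/α21 = 444/0.624 = 712 > K1 = 131.
Since the inequalities point opposite ways, species 2 can invade but species 1 cannot.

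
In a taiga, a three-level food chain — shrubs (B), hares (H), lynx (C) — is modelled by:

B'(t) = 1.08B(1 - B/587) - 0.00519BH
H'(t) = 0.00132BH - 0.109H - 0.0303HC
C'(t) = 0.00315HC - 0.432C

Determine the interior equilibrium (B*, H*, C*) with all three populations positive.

B* ≈ 200, H* ≈ 137, C* ≈ 5.12

From dC/dt = 0: 0.00315H* = 0.432, so H* = 137.
From dB/dt = 0: 1.08(1 - B*/587) = 0.00519·137, giving B* = 587·(1 - 0.659) = 200.
From dH/dt = 0: 0.00132·200 - 0.109 = 0.0303C*, so C* = 0.155/0.0303 = 5.12.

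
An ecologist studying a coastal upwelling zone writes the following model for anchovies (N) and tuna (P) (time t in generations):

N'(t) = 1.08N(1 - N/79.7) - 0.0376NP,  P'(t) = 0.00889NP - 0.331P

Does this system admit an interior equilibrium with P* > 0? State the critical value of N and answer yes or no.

Threshold N = 37.2; K > 37.2, so yes, the predator persists.

The predator equation gives dP/dt > 0 only when N > 0.331/0.00889 = 37.2.
Without the predator, N → K = 79.7. Since 79.7 > 37.2, the predator can invade and persist.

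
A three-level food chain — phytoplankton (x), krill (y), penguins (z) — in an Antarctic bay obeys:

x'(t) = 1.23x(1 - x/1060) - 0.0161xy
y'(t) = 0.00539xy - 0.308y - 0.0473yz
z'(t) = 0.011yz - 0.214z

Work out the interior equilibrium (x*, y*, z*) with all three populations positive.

x* ≈ 790, y* ≈ 19.5, z* ≈ 83.5

From dz/dt = 0: 0.011y* = 0.214, so y* = 19.5.
From dx/dt = 0: 1.23(1 - x*/1060) = 0.0161·19.5, giving x* = 1060·(1 - 0.255) = 790.
From dy/dt = 0: 0.00539·790 - 0.308 = 0.0473z*, so z* = 3.95/0.0473 = 83.5.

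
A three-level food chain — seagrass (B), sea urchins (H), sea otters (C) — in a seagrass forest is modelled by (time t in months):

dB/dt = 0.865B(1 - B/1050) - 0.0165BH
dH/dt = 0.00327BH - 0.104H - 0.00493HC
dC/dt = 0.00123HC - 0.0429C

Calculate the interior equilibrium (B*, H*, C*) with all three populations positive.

From dC/dt = 0: 0.00123H* = 0.0429, so H* = 34.9.
From dB/dt = 0: 0.865(1 - B*/1050) = 0.0165·34.9, giving B* = 1050·(1 - 0.665) = 351.
From dH/dt = 0: 0.00327·351 - 0.104 = 0.00493C*, so C* = 1.05/0.00493 = 212.

B* ≈ 351, H* ≈ 34.9, C* ≈ 212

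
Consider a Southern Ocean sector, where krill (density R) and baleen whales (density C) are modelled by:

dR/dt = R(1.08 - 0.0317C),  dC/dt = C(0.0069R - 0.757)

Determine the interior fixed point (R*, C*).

R* ≈ 110, C* ≈ 34.1

Set dC/dt = 0 with C > 0: 0.0069R - 0.757 = 0, so R* = 0.757/0.0069 = 110.
Set dR/dt = 0 with R > 0: 1.08 - 0.0317C = 0, so C* = 1.08/0.0317 = 34.1.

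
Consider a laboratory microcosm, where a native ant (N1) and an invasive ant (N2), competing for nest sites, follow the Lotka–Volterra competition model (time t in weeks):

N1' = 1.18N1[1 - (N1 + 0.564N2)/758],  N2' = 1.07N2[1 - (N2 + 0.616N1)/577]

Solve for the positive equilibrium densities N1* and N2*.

Setting both brackets to zero gives the nullclines N1 + 0.564N2 = 758 and 0.616N1 + N2 = 577.
Substituting N2 = 577 - 0.616N1 into the first: N1(1 - 0.564·0.616) = 758 - 0.564·577.
So N1* = 433/0.653 = 663, and then N2* = 577 - 0.616·663 = 169.

N1* ≈ 663, N2* ≈ 169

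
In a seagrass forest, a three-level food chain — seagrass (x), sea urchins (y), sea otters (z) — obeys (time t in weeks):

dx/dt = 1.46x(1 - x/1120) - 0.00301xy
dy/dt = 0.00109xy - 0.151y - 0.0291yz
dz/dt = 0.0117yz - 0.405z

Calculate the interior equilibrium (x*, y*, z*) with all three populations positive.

From dz/dt = 0: 0.0117y* = 0.405, so y* = 34.6.
From dx/dt = 0: 1.46(1 - x*/1120) = 0.00301·34.6, giving x* = 1120·(1 - 0.0714) = 1040.
From dy/dt = 0: 0.00109·1040 - 0.151 = 0.0291z*, so z* = 0.983/0.0291 = 33.8.

x* ≈ 1040, y* ≈ 34.6, z* ≈ 33.8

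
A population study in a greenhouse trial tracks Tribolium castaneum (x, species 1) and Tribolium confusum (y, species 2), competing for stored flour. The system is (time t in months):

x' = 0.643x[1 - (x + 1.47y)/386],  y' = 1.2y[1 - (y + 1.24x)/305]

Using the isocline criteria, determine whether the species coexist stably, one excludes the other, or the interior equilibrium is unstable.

Compare the nullcline intercepts: K1/α12 = 386/1.47 = 263 < K2 = 305; K2/α21 = 305/1.24 = 246 < K1 = 386.
Since both are reversed, neither can invade when rare; the interior point is a saddle.

unstable coexistence (outcome depends on initial conditions)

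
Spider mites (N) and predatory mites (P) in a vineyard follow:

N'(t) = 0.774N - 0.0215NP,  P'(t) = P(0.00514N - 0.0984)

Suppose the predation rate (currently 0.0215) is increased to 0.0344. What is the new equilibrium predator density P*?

P* ≈ 22.5

At the interior fixed point, setting dN/dt = 0 with N > 0 fixes P* = (prey growth rate)/(NP coefficient) — independent of the other coefficients.
With the change, P* = 0.774/0.0344 = 22.5; it falls from 36.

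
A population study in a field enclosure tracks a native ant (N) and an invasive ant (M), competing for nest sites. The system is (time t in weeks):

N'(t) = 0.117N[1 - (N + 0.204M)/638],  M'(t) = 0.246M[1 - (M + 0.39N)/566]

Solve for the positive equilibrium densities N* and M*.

N* ≈ 568, M* ≈ 345

Setting both brackets to zero gives the nullclines N + 0.204M = 638 and 0.39N + M = 566.
Substituting M = 566 - 0.39N into the first: N(1 - 0.204·0.39) = 638 - 0.204·566.
So N* = 523/0.92 = 568, and then M* = 566 - 0.39·568 = 345.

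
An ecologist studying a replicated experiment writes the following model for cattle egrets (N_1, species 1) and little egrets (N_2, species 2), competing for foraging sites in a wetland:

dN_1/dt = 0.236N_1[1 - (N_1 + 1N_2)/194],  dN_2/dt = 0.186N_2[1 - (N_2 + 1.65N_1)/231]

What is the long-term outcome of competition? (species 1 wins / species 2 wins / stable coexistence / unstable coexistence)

unstable coexistence (outcome depends on initial conditions)

Compare the nullcline intercepts: K1/α12 = 194/1 = 194 < K2 = 231; K2/α21 = 231/1.65 = 140 < K1 = 194.
Since both are reversed, neither can invade when rare; the interior point is a saddle.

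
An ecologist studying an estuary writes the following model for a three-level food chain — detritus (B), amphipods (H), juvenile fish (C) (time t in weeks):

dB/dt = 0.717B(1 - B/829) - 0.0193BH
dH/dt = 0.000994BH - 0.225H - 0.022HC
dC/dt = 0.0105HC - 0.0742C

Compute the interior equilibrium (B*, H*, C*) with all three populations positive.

B* ≈ 671, H* ≈ 7.07, C* ≈ 20.1

From dC/dt = 0: 0.0105H* = 0.0742, so H* = 7.07.
From dB/dt = 0: 0.717(1 - B*/829) = 0.0193·7.07, giving B* = 829·(1 - 0.19) = 671.
From dH/dt = 0: 0.000994·671 - 0.225 = 0.022C*, so C* = 0.442/0.022 = 20.1.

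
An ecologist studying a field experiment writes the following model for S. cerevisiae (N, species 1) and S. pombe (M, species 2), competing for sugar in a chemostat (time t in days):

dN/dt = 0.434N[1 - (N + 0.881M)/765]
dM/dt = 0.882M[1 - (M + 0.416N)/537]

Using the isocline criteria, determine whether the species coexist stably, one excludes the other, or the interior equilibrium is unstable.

stable coexistence

Compare the nullcline intercepts: K1/α12 = 765/0.881 = 868 > K2 = 537; K2/α21 = 537/0.416 = 1290 > K1 = 765.
Since both inequalities hold, each species can invade when rare, so the interior equilibrium is stable.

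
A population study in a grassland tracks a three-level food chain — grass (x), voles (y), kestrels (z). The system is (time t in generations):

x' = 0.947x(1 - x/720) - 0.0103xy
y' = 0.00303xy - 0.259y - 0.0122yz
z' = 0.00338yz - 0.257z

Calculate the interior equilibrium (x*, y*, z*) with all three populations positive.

From dz/dt = 0: 0.00338y* = 0.257, so y* = 76.
From dx/dt = 0: 0.947(1 - x*/720) = 0.0103·76, giving x* = 720·(1 - 0.827) = 125.
From dy/dt = 0: 0.00303·125 - 0.259 = 0.0122z*, so z* = 0.118/0.0122 = 9.71.

x* ≈ 125, y* ≈ 76, z* ≈ 9.71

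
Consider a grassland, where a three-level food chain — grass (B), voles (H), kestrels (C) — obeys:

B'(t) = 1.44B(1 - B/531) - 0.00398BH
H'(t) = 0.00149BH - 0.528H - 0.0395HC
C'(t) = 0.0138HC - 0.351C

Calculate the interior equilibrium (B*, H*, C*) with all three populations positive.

From dC/dt = 0: 0.0138H* = 0.351, so H* = 25.4.
From dB/dt = 0: 1.44(1 - B*/531) = 0.00398·25.4, giving B* = 531·(1 - 0.0703) = 494.
From dH/dt = 0: 0.00149·494 - 0.528 = 0.0395C*, so C* = 0.208/0.0395 = 5.25.

B* ≈ 494, H* ≈ 25.4, C* ≈ 5.25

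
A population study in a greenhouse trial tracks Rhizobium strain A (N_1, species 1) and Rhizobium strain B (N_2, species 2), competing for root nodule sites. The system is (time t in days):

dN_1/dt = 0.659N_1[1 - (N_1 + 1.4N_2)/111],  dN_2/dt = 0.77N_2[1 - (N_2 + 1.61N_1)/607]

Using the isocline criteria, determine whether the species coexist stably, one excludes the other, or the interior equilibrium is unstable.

species 2 excludes species 1

Compare the nullcline intercepts: K1/α12 = 111/1.4 = 79.3 < K2 = 607; K2/α21 = 607/1.61 = 377 > K1 = 111.
Since the inequalities point opposite ways, species 2 can invade but species 1 cannot.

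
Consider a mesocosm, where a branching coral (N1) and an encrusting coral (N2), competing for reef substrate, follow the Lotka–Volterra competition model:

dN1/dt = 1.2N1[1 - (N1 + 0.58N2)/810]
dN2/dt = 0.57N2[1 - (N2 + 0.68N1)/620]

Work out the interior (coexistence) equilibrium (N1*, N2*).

Setting both brackets to zero gives the nullclines N1 + 0.58N2 = 810 and 0.68N1 + N2 = 620.
Substituting N2 = 620 - 0.68N1 into the first: N1(1 - 0.58·0.68) = 810 - 0.58·620.
So N1* = 450/0.606 = 744, and then N2* = 620 - 0.68·744 = 114.

N1* ≈ 744, N2* ≈ 114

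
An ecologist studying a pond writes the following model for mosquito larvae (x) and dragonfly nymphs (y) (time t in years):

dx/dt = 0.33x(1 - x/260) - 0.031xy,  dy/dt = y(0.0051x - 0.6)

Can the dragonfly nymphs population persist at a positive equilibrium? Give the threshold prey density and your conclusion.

Threshold x = 118; K > 118, so yes, the predator persists.

The predator equation gives dy/dt > 0 only when x > 0.6/0.0051 = 118.
Without the predator, x → K = 260. Since 260 > 118, the predator can invade and persist.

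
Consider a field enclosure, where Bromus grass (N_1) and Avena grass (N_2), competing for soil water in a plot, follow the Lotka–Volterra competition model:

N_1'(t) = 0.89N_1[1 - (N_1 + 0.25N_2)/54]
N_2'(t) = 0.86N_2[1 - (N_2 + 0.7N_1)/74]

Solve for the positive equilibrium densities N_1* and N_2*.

Setting both brackets to zero gives the nullclines N_1 + 0.25N_2 = 54 and 0.7N_1 + N_2 = 74.
Substituting N_2 = 74 - 0.7N_1 into the first: N_1(1 - 0.25·0.7) = 54 - 0.25·74.
So N_1* = 35.5/0.825 = 43, and then N_2* = 74 - 0.7·43 = 43.9.

N_1* ≈ 43, N_2* ≈ 43.9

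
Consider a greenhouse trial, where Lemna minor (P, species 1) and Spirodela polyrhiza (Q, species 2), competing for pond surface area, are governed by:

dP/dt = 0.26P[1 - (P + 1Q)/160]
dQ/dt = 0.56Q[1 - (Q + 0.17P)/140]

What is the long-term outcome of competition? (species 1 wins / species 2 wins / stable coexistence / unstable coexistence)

stable coexistence

Compare the nullcline intercepts: K1/α12 = 160/1 = 160 > K2 = 140; K2/α21 = 140/0.17 = 824 > K1 = 160.
Since both inequalities hold, each species can invade when rare, so the interior equilibrium is stable.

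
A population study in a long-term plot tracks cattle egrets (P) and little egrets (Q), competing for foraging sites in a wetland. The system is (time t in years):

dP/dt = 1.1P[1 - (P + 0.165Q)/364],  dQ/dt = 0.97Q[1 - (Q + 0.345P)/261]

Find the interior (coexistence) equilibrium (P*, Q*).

Setting both brackets to zero gives the nullclines P + 0.165Q = 364 and 0.345P + Q = 261.
Substituting Q = 261 - 0.345P into the first: P(1 - 0.165·0.345) = 364 - 0.165·261.
So P* = 321/0.943 = 340, and then Q* = 261 - 0.345·340 = 144.

P* ≈ 340, Q* ≈ 144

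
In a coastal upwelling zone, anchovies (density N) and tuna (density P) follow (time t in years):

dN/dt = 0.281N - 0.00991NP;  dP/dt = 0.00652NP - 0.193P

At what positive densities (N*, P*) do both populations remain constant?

N* ≈ 29.6, P* ≈ 28.4

Set dP/dt = 0 with P > 0: 0.00652N - 0.193 = 0, so N* = 0.193/0.00652 = 29.6.
Set dN/dt = 0 with N > 0: 0.281 - 0.00991P = 0, so P* = 0.281/0.00991 = 28.4.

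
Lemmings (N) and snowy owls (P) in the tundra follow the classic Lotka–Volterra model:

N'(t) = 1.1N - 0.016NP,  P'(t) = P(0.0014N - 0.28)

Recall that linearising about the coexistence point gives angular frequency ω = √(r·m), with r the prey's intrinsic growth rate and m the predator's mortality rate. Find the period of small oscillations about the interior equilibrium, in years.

Here r = 1.1 and m = 0.28, so r·m = 0.308.
ω = √0.308 = 0.555 per year, hence T = 2π/ω ≈ 11.3 years.

T ≈ 11.3 years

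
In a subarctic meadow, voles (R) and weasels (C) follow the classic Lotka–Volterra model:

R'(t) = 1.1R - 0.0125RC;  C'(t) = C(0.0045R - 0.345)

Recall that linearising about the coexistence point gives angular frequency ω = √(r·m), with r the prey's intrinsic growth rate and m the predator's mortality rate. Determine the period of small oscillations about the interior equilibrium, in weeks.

T ≈ 10.2 weeks

Here r = 1.1 and m = 0.345, so r·m = 0.38.
ω = √0.38 = 0.616 per week, hence T = 2π/ω ≈ 10.2 weeks.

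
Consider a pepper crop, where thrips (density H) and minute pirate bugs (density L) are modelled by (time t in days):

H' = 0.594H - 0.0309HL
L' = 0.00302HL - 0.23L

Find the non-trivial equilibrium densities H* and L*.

H* ≈ 76.2, L* ≈ 19.2

Set dL/dt = 0 with L > 0: 0.00302H - 0.23 = 0, so H* = 0.23/0.00302 = 76.2.
Set dH/dt = 0 with H > 0: 0.594 - 0.0309L = 0, so L* = 0.594/0.0309 = 19.2.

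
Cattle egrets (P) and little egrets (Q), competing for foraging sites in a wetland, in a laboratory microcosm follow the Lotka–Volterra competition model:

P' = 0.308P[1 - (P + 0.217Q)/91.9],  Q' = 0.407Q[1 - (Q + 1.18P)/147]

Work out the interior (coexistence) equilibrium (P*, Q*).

P* ≈ 80.7, Q* ≈ 51.8

Setting both brackets to zero gives the nullclines P + 0.217Q = 91.9 and 1.18P + Q = 147.
Substituting Q = 147 - 1.18P into the first: P(1 - 0.217·1.18) = 91.9 - 0.217·147.
So P* = 60/0.744 = 80.7, and then Q* = 147 - 1.18·80.7 = 51.8.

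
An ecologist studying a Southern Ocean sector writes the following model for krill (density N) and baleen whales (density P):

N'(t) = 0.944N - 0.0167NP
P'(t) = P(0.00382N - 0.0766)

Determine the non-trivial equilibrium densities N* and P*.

Set dP/dt = 0 with P > 0: 0.00382N - 0.0766 = 0, so N* = 0.0766/0.00382 = 20.1.
Set dN/dt = 0 with N > 0: 0.944 - 0.0167P = 0, so P* = 0.944/0.0167 = 56.5.

N* ≈ 20.1, P* ≈ 56.5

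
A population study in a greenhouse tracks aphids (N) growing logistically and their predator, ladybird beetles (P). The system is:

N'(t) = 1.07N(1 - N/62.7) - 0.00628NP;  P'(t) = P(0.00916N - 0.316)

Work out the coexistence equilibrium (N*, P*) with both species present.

N* ≈ 34.5, P* ≈ 76.6

From dP/dt = 0 with P > 0: 0.00916N* = 0.316, so N* = 34.5.
Substitute into dN/dt = 0: 1.07(1 - 34.5/62.7) = 0.00628P*.
The bracket is 0.45, giving P* = 0.481/0.00628 = 76.6.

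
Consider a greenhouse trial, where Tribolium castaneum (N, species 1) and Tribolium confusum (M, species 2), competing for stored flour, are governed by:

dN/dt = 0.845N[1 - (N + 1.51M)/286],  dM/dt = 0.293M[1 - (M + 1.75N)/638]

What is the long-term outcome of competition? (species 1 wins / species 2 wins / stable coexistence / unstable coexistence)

species 2 excludes species 1

Compare the nullcline intercepts: K1/α12 = 286/1.51 = 189 < K2 = 638; K2/α21 = 638/1.75 = 365 > K1 = 286.
Since the inequalities point opposite ways, species 2 can invade but species 1 cannot.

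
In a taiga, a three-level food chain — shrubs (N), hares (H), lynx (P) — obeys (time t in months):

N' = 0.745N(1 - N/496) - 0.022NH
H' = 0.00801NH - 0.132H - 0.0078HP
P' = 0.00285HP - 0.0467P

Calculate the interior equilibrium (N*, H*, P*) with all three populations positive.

From dP/dt = 0: 0.00285H* = 0.0467, so H* = 16.4.
From dN/dt = 0: 0.745(1 - N*/496) = 0.022·16.4, giving N* = 496·(1 - 0.484) = 256.
From dH/dt = 0: 0.00801·256 - 0.132 = 0.0078P*, so P* = 1.92/0.0078 = 246.

N* ≈ 256, H* ≈ 16.4, P* ≈ 246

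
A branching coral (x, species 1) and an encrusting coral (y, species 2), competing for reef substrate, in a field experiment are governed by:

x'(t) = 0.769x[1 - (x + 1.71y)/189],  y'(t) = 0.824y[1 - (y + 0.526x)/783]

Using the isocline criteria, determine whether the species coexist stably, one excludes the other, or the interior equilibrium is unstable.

Compare the nullcline intercepts: K1/α12 = 189/1.71 = 111 < K2 = 783; K2/α21 = 783/0.526 = 1490 > K1 = 189.
Since the inequalities point opposite ways, species 2 can invade but species 1 cannot.

species 2 excludes species 1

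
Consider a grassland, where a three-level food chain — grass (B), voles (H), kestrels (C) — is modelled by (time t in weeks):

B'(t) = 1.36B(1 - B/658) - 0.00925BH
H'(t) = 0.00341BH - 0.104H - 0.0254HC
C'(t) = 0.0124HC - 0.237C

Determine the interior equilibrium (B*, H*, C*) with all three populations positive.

B* ≈ 572, H* ≈ 19.1, C* ≈ 72.8

From dC/dt = 0: 0.0124H* = 0.237, so H* = 19.1.
From dB/dt = 0: 1.36(1 - B*/658) = 0.00925·19.1, giving B* = 658·(1 - 0.13) = 572.
From dH/dt = 0: 0.00341·572 - 0.104 = 0.0254C*, so C* = 1.85/0.0254 = 72.8.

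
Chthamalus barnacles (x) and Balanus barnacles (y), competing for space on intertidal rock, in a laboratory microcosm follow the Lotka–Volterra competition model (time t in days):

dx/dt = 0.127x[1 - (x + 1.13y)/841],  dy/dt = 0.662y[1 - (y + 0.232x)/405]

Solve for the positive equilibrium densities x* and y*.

x* ≈ 520, y* ≈ 284

Setting both brackets to zero gives the nullclines x + 1.13y = 841 and 0.232x + y = 405.
Substituting y = 405 - 0.232x into the first: x(1 - 1.13·0.232) = 841 - 1.13·405.
So x* = 383/0.738 = 520, and then y* = 405 - 0.232·520 = 284.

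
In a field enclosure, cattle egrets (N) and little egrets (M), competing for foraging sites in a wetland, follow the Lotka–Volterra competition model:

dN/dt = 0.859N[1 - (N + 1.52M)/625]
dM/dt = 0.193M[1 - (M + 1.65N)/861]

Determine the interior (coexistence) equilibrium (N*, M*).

N* ≈ 453, M* ≈ 113

Setting both brackets to zero gives the nullclines N + 1.52M = 625 and 1.65N + M = 861.
Substituting M = 861 - 1.65N into the first: N(1 - 1.52·1.65) = 625 - 1.52·861.
So N* = -684/-1.51 = 453, and then M* = 861 - 1.65·453 = 113.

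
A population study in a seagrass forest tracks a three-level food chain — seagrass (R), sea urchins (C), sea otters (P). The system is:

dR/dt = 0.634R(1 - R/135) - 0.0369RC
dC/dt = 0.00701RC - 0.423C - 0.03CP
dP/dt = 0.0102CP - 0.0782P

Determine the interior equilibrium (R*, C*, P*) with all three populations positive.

From dP/dt = 0: 0.0102C* = 0.0782, so C* = 7.67.
From dR/dt = 0: 0.634(1 - R*/135) = 0.0369·7.67, giving R* = 135·(1 - 0.446) = 74.8.
From dC/dt = 0: 0.00701·74.8 - 0.423 = 0.03P*, so P* = 0.101/0.03 = 3.37.

R* ≈ 74.8, C* ≈ 7.67, P* ≈ 3.37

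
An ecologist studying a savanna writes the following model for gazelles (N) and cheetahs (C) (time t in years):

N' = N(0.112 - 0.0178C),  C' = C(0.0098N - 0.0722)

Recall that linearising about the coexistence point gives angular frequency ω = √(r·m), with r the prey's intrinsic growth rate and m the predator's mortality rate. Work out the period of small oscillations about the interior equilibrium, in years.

T ≈ 69.9 years

Here r = 0.112 and m = 0.0722, so r·m = 0.00809.
ω = √0.00809 = 0.0899 per year, hence T = 2π/ω ≈ 69.9 years.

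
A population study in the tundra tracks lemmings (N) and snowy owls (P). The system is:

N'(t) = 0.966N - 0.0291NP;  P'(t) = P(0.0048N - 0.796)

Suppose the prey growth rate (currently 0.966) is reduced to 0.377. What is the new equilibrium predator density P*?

P* ≈ 13

At the interior fixed point, setting dN/dt = 0 with N > 0 fixes P* = (prey growth rate)/(NP coefficient) — independent of the other coefficients.
With the change, P* = 0.377/0.0291 = 13; it falls from 33.2.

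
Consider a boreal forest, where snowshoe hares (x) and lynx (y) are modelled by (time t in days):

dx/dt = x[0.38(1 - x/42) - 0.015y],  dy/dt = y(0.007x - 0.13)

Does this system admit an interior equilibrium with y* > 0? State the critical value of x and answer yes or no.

The predator equation gives dy/dt > 0 only when x > 0.13/0.007 = 18.6.
Without the predator, x → K = 42. Since 42 > 18.6, the predator can invade and persist.

Threshold x = 18.6; K > 18.6, so yes, the predator persists.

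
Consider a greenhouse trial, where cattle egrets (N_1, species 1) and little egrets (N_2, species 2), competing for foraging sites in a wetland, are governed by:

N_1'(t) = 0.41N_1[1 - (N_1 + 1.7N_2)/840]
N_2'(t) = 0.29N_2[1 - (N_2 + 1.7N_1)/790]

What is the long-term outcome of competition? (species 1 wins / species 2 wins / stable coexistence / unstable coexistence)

Compare the nullcline intercepts: K1/α12 = 840/1.7 = 494 < K2 = 790; K2/α21 = 790/1.7 = 465 < K1 = 840.
Since both are reversed, neither can invade when rare; the interior point is a saddle.

unstable coexistence (outcome depends on initial conditions)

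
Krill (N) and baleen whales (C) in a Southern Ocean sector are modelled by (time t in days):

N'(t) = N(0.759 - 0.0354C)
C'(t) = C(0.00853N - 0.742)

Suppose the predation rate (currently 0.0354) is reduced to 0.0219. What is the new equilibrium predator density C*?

At the interior fixed point, setting dN/dt = 0 with N > 0 fixes C* = (prey growth rate)/(NC coefficient) — independent of the other coefficients.
With the change, C* = 0.759/0.0219 = 34.7; it rises from 21.4.

C* ≈ 34.7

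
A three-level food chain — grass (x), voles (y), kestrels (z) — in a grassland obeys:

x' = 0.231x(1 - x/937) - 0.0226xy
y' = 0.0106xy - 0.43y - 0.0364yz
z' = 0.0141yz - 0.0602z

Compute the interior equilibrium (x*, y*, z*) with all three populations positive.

From dz/dt = 0: 0.0141y* = 0.0602, so y* = 4.27.
From dx/dt = 0: 0.231(1 - x*/937) = 0.0226·4.27, giving x* = 937·(1 - 0.418) = 546.
From dy/dt = 0: 0.0106·546 - 0.43 = 0.0364z*, so z* = 5.35/0.0364 = 147.

x* ≈ 546, y* ≈ 4.27, z* ≈ 147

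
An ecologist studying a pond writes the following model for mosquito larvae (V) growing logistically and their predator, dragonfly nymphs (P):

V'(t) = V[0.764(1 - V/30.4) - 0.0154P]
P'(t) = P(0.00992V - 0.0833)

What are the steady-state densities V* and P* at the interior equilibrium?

From dP/dt = 0 with P > 0: 0.00992V* = 0.0833, so V* = 8.4.
Substitute into dV/dt = 0: 0.764(1 - 8.4/30.4) = 0.0154P*.
The bracket is 0.724, giving P* = 0.553/0.0154 = 35.9.

V* ≈ 8.4, P* ≈ 35.9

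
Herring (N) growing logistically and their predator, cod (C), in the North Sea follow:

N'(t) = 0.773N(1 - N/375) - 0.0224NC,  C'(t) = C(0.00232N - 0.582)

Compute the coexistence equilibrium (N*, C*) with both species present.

From dC/dt = 0 with C > 0: 0.00232N* = 0.582, so N* = 251.
Substitute into dN/dt = 0: 0.773(1 - 251/375) = 0.0224C*.
The bracket is 0.331, giving C* = 0.256/0.0224 = 11.4.

N* ≈ 251, C* ≈ 11.4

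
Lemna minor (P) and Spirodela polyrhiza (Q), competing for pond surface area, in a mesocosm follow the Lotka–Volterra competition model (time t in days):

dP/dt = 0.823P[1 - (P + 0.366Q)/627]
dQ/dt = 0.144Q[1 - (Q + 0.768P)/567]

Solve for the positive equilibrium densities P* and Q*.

Setting both brackets to zero gives the nullclines P + 0.366Q = 627 and 0.768P + Q = 567.
Substituting Q = 567 - 0.768P into the first: P(1 - 0.366·0.768) = 627 - 0.366·567.
So P* = 419/0.719 = 583, and then Q* = 567 - 0.768·583 = 119.

P* ≈ 583, Q* ≈ 119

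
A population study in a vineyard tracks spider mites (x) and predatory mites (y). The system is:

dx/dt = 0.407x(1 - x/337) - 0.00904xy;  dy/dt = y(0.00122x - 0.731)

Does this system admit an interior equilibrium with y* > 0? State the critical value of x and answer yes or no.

The predator equation gives dy/dt > 0 only when x > 0.731/0.00122 = 599.
Without the predator, x → K = 337. Since 337 < 599, the predator cannot invade.

Threshold x = 599; K < 599, so no, the predator goes extinct.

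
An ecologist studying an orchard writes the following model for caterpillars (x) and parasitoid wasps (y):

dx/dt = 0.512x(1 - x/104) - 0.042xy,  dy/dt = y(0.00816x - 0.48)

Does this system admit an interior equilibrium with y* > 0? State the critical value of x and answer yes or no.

The predator equation gives dy/dt > 0 only when x > 0.48/0.00816 = 58.8.
Without the predator, x → K = 104. Since 104 > 58.8, the predator can invade and persist.

Threshold x = 58.8; K > 58.8, so yes, the predator persists.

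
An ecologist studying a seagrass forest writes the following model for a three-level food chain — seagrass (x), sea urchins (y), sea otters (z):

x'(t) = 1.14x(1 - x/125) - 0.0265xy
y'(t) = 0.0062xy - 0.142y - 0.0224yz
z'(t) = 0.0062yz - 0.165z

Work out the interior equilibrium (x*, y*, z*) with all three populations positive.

From dz/dt = 0: 0.0062y* = 0.165, so y* = 26.6.
From dx/dt = 0: 1.14(1 - x*/125) = 0.0265·26.6, giving x* = 125·(1 - 0.619) = 47.7.
From dy/dt = 0: 0.0062·47.7 - 0.142 = 0.0224z*, so z* = 0.154/0.0224 = 6.86.

x* ≈ 47.7, y* ≈ 26.6, z* ≈ 6.86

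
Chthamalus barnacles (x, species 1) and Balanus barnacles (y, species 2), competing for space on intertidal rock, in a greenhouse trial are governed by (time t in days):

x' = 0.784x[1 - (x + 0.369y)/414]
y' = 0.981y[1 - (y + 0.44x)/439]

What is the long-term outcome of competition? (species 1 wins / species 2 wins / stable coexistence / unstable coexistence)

Compare the nullcline intercepts: K1/α12 = 414/0.369 = 1120 > K2 = 439; K2/α21 = 439/0.44 = 998 > K1 = 414.
Since both inequalities hold, each species can invade when rare, so the interior equilibrium is stable.

stable coexistence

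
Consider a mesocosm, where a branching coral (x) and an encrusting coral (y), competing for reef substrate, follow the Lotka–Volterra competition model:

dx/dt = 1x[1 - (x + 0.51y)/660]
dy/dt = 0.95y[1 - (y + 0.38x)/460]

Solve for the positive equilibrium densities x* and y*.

x* ≈ 528, y* ≈ 259

Setting both brackets to zero gives the nullclines x + 0.51y = 660 and 0.38x + y = 460.
Substituting y = 460 - 0.38x into the first: x(1 - 0.51·0.38) = 660 - 0.51·460.
So x* = 425/0.806 = 528, and then y* = 460 - 0.38·528 = 259.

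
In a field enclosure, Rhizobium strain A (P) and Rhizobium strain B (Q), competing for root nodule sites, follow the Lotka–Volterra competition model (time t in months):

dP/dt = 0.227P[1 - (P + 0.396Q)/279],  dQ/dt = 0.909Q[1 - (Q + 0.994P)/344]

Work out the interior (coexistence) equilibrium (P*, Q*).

P* ≈ 235, Q* ≈ 110

Setting both brackets to zero gives the nullclines P + 0.396Q = 279 and 0.994P + Q = 344.
Substituting Q = 344 - 0.994P into the first: P(1 - 0.396·0.994) = 279 - 0.396·344.
So P* = 143/0.606 = 235, and then Q* = 344 - 0.994·235 = 110.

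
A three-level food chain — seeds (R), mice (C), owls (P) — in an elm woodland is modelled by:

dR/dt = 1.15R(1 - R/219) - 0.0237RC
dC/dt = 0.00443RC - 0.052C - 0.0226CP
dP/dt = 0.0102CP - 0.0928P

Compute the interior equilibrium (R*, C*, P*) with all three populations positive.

From dP/dt = 0: 0.0102C* = 0.0928, so C* = 9.1.
From dR/dt = 0: 1.15(1 - R*/219) = 0.0237·9.1, giving R* = 219·(1 - 0.187) = 178.
From dC/dt = 0: 0.00443·178 - 0.052 = 0.0226P*, so P* = 0.736/0.0226 = 32.6.

R* ≈ 178, C* ≈ 9.1, P* ≈ 32.6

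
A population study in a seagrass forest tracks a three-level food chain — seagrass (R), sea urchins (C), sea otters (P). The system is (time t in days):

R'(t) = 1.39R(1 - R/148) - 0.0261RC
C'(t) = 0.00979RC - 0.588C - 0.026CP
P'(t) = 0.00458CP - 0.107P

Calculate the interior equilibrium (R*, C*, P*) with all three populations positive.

From dP/dt = 0: 0.00458C* = 0.107, so C* = 23.4.
From dR/dt = 0: 1.39(1 - R*/148) = 0.0261·23.4, giving R* = 148·(1 - 0.439) = 83.1.
From dC/dt = 0: 0.00979·83.1 - 0.588 = 0.026P*, so P* = 0.225/0.026 = 8.67.

R* ≈ 83.1, C* ≈ 23.4, P* ≈ 8.67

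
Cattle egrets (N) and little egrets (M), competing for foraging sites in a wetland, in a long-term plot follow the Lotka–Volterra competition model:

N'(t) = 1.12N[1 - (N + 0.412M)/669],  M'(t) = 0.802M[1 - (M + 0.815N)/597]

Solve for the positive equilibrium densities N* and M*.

N* ≈ 637, M* ≈ 77.9

Setting both brackets to zero gives the nullclines N + 0.412M = 669 and 0.815N + M = 597.
Substituting M = 597 - 0.815N into the first: N(1 - 0.412·0.815) = 669 - 0.412·597.
So N* = 423/0.664 = 637, and then M* = 597 - 0.815·637 = 77.9.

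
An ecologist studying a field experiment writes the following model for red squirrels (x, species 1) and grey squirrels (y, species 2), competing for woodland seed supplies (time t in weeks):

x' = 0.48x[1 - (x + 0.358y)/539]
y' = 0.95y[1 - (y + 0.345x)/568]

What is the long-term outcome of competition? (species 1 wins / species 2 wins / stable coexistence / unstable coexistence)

stable coexistence

Compare the nullcline intercepts: K1/α12 = 539/0.358 = 1510 > K2 = 568; K2/α21 = 568/0.345 = 1650 > K1 = 539.
Since both inequalities hold, each species can invade when rare, so the interior equilibrium is stable.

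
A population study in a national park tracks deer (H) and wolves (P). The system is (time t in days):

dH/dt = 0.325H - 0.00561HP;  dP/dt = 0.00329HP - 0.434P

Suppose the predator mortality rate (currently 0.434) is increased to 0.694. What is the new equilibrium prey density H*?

H* ≈ 211

At the interior fixed point, setting dP/dt = 0 with P > 0 fixes H* = (predator death rate)/(HP coefficient) — independent of the other coefficients.
With the change, H* = 0.694/0.00329 = 211; it rises from 132.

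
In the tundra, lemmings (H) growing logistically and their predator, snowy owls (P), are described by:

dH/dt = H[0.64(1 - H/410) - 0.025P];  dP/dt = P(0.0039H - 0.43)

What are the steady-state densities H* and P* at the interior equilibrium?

H* ≈ 110, P* ≈ 18.7

From dP/dt = 0 with P > 0: 0.0039H* = 0.43, so H* = 110.
Substitute into dH/dt = 0: 0.64(1 - 110/410) = 0.025P*.
The bracket is 0.731, giving P* = 0.468/0.025 = 18.7.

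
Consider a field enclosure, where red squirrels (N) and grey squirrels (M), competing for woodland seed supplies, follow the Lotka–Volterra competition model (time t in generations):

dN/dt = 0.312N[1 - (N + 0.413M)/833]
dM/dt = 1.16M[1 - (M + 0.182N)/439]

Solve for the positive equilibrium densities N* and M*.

Setting both brackets to zero gives the nullclines N + 0.413M = 833 and 0.182N + M = 439.
Substituting M = 439 - 0.182N into the first: N(1 - 0.413·0.182) = 833 - 0.413·439.
So N* = 652/0.925 = 705, and then M* = 439 - 0.182·705 = 311.

N* ≈ 705, M* ≈ 311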